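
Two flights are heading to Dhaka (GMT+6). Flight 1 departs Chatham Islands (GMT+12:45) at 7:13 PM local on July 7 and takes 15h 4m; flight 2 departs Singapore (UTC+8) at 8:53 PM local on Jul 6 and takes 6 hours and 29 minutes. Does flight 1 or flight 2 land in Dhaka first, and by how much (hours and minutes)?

Flight 1 in UTC: 7:13 PM − 12:45 = 6:28 AM on Jul 7.
+15 hours 4 minutes → arrive 9:32 PM UTC on Jul 7.
Flight 2 in UTC: 8:53 PM − 8:00 = 12:53 PM on Jul 6.
+6 hours and 29 minutes → arrive 7:22 PM UTC on Jul 6.
Flight 2 lands earlier by 26 hours 10 minutes.

the second, by 26 hours 10 minutes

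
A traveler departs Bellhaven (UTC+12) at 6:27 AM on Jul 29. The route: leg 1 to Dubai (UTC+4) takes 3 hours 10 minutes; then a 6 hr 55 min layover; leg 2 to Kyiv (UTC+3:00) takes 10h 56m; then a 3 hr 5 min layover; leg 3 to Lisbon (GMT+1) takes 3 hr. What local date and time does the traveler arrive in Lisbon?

10:33 PM on July 29

Convert departure to UTC: 6:27 AM − 12:00 = 6:27 PM UTC on Jul 28.
Add 3 hours 10 minutes leg 1 → 9:37 PM UTC.
Add 6 hours and 55 minutes layover in Dubai → 4:32 AM UTC (Jul 29).
Add 10 hours 56 minutes leg 2 → 3:28 PM UTC.
Add 3 hours 5 minutes layover in Kyiv → 6:33 PM UTC.
Add 3 hours leg 3 → 9:33 PM UTC.
Lisbon is UTC+1:00, so local arrival = 9:33 PM + 1:00 = 10:33 PM on Jul 29.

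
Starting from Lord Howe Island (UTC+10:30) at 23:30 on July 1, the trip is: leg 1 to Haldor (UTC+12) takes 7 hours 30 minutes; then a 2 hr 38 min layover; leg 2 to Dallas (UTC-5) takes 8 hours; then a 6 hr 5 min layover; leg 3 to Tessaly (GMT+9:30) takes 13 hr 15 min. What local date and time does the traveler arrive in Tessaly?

Convert departure to UTC: 23:30 − 10:30 = 13:00 UTC on Jul 1.
Add 7 hours 30 minutes leg 1 → 20:30 UTC.
Add 2 hours and 38 minutes layover in Haldor → 23:08 UTC.
Add 8 hours leg 2 → 07:08 UTC (Jul 2).
Add 6 hours 5 minutes layover in Dallas → 13:13 UTC.
Add 13 hours 15 minutes leg 3 → 02:28 UTC (Jul 3).
Tessaly is UTC+9:30, so local arrival = 02:28 + 9:30 = 11:58 on Jul 3.

11:58 on July 3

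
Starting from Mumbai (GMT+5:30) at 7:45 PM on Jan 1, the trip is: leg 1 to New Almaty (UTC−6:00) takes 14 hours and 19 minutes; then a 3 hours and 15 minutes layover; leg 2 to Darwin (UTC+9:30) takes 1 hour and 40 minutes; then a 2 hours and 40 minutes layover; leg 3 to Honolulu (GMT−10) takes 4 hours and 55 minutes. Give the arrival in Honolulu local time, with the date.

7:04 AM on Jan 2

Convert departure to UTC: 7:45 PM − 5:30 = 2:15 PM UTC on Jan 1.
Add 14 hours 19 minutes leg 1 → 4:34 AM UTC (Jan 2).
Add 3 hours and 15 minutes layover in New Almaty → 7:49 AM UTC.
Add 1 hour 40 minutes leg 2 → 9:29 AM UTC.
Add 2 hours and 40 minutes layover in Darwin → 12:09 PM UTC.
Add 4 hours 55 minutes leg 3 → 5:04 PM UTC.
Honolulu is UTC−10:00, so local arrival = 5:04 PM − 10:00 = 7:04 AM on Jan 2.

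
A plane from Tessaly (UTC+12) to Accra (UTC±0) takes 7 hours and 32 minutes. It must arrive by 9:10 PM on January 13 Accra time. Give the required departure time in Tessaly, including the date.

1:38 AM on January 14

Target arrival is already UTC: 9:10 PM on Jan 13.
Subtract 7 hours and 32 minutes → departure 1:38 PM UTC on Jan 13.
Tessaly is UTC+12:00: 1:38 PM + 12:00 = 1:38 AM on Jan 14.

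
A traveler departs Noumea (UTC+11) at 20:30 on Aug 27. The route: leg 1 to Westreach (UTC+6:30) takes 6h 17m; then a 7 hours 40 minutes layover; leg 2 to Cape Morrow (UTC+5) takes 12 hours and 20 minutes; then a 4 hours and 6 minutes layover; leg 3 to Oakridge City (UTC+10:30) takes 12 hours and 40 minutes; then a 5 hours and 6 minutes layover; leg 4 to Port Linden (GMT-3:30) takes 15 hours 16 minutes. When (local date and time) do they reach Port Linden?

21:25 on August 29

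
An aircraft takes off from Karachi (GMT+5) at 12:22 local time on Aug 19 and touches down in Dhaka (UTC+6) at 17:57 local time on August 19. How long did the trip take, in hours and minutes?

4 hours 35 minutes

Dhaka is 1:00 ahead of Karachi.
Clock-face elapsed time (ignoring zones) is 5 hours 35 minutes.
Actual elapsed = 5 hours 35 minutes − 1:00 = 4 hours 35 minutes.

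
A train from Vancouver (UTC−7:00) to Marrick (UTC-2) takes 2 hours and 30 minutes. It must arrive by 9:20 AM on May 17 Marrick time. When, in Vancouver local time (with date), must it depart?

Target arrival in UTC: 9:20 AM + 2:00 = 11:20 AM on May 17.
Subtract 2 hours and 30 minutes → departure 8:50 AM UTC on May 17.
Vancouver is UTC−7:00: 8:50 AM − 7:00 = 1:50 AM on May 17.

1:50 AM on May 17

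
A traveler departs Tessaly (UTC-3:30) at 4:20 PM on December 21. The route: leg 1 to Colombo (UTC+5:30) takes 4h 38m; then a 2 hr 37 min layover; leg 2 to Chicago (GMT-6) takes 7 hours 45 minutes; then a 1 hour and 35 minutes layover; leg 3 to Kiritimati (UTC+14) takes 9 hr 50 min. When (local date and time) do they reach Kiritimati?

Convert departure to UTC: 4:20 PM + 3:30 = 7:50 PM UTC on Dec 21.
Add 4 hours 38 minutes leg 1 → 12:28 AM UTC (Dec 22).
Add 2 hours 37 minutes layover in Colombo → 3:05 AM UTC.
Add 7 hours 45 minutes leg 2 → 10:50 AM UTC.
Add 1 hour and 35 minutes layover in Chicago → 12:25 PM UTC.
Add 9 hours 50 minutes leg 3 → 10:15 PM UTC.
Kiritimati is UTC+14:00, so local arrival = 10:15 PM + 14:00 = 12:15 PM on Dec 23.

12:15 PM on December 23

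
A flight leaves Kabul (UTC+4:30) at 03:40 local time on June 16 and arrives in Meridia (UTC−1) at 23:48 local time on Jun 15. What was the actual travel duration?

Departure in UTC: 03:40 − 4:30 = 23:10 on Jun 15.
Arrival in UTC: 23:48 + 1:00 = 00:48 on Jun 16.
Elapsed = 00:48 − 23:10 (+1 day) = 1 hour 38 minutes.

1 hour 38 minutes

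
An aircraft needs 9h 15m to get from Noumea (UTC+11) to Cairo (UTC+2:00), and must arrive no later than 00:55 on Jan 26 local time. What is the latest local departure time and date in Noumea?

00:40 on Jan 26

Target arrival in UTC: 00:55 − 2:00 = 22:55 on Jan 25.
Subtract 9 hours 15 minutes → departure 13:40 UTC on Jan 25.
Noumea is UTC+11:00: 13:40 + 11:00 = 00:40 on Jan 26.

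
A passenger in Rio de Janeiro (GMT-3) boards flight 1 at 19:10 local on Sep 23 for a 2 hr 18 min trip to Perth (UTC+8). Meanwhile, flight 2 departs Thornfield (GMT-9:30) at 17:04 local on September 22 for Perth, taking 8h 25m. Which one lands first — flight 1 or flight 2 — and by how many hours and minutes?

the second, by 13 hours 29 minutes

Flight 1 in UTC: 19:10 + 3:00 = 22:10 on Sep 23.
+2 hours 18 minutes → arrive 00:28 UTC on Sep 24.
Flight 2 in UTC: 17:04 + 9:30 = 02:34 on Sep 23.
+8 hours and 25 minutes → arrive 10:59 UTC on Sep 23.
Flight 2 lands earlier by 13 hours 29 minutes.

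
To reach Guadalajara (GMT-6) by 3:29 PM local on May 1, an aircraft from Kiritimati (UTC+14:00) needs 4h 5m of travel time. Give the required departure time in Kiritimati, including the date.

7:24 AM on May 2

Target arrival in UTC: 3:29 PM + 6:00 = 9:29 PM on May 1.
Subtract 4 hours and 5 minutes → departure 5:24 PM UTC on May 1.
Kiritimati is UTC+14:00: 5:24 PM + 14:00 = 7:24 AM on May 2.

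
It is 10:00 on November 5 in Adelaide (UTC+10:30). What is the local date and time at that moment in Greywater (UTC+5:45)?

In UTC: 10:00 − 10:30 = 23:30 on Nov 4.
Greywater is UTC+5:45: 23:30 + 5:45 = 05:15 on Nov 5.

05:15 on November 5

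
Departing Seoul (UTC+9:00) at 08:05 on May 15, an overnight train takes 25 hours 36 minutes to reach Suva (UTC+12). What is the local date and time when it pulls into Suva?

Suva is 3:00 ahead of Seoul.
After 25 hours 36 minutes it is 09:41 (May 16) in Seoul.
Shift by the zone difference: 09:41 + 3:00 = 12:41 on May 16 in Suva.

12:41 on May 16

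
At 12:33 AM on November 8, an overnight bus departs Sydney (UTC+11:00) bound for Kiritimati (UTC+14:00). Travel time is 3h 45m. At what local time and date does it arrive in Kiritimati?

7:18 AM on November 8

Convert departure to UTC: 12:33 AM − 11:00 = 1:33 PM UTC on Nov 7.
Add 3 hours and 45 minutes travel time → 5:18 PM UTC.
Kiritimati is UTC+14:00, so local arrival = 5:18 PM + 14:00 = 7:18 AM on Nov 8.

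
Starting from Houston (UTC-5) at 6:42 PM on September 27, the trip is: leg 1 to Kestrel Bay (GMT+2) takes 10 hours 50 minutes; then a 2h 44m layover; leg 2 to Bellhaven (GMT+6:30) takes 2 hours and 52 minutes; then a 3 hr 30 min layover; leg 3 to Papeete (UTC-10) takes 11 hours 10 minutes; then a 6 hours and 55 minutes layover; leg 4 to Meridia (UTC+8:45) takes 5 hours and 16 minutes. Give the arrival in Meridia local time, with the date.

Convert departure to UTC: 6:42 PM + 5:00 = 11:42 PM UTC on Sep 27.
Add 10 hours and 50 minutes leg 1 → 10:32 AM UTC (Sep 28).
Add 2 hours and 44 minutes layover in Kestrel Bay → 1:16 PM UTC.
Add 2 hours and 52 minutes leg 2 → 4:08 PM UTC.
Add 3 hours 30 minutes layover in Bellhaven → 7:38 PM UTC.
Add 11 hours 10 minutes leg 3 → 6:48 AM UTC (Sep 29).
Add 6 hours 55 minutes layover in Papeete → 1:43 PM UTC.
Add 5 hours 16 minutes leg 4 → 6:59 PM UTC.
Meridia is UTC+8:45, so local arrival = 6:59 PM + 8:45 = 3:44 AM on Sep 30.

3:44 AM on September 30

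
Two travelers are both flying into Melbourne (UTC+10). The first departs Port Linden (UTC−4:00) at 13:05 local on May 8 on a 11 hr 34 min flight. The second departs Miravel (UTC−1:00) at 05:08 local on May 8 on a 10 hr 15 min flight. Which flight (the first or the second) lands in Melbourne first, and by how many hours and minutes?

the second, by 12 hours 16 minutes

Flight 1 in UTC: 13:05 + 4:00 = 17:05 on May 8.
+11 hours 34 minutes → arrive 04:39 UTC on May 9.
Flight 2 in UTC: 05:08 + 1:00 = 06:08 on May 8.
+10 hours and 15 minutes → arrive 16:23 UTC on May 8.
Flight 2 lands earlier by 12 hours 16 minutes.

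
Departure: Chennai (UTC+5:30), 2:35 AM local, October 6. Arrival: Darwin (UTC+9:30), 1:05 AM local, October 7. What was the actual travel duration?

18 hours 30 minutes

Departure in UTC: 2:35 AM − 5:30 = 9:05 PM on Oct 5.
Arrival in UTC: 1:05 AM − 9:30 = 3:35 PM on Oct 6.
Elapsed = 3:35 PM − 9:05 PM (+1 day) = 18 hours 30 minutes.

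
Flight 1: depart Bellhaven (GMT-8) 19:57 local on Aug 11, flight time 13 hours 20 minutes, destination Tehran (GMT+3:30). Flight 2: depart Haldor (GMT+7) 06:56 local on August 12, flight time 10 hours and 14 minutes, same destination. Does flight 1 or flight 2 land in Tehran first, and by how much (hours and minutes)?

the second, by 7 hours 7 minutes

Flight 1 in UTC: 19:57 + 8:00 = 03:57 on Aug 12.
+13 hours and 20 minutes → arrive 17:17 UTC on Aug 12.
Flight 2 in UTC: 06:56 − 7:00 = 23:56 on Aug 11.
+10 hours 14 minutes → arrive 10:10 UTC on Aug 12.
Flight 2 lands earlier by 7 hours 7 minutes.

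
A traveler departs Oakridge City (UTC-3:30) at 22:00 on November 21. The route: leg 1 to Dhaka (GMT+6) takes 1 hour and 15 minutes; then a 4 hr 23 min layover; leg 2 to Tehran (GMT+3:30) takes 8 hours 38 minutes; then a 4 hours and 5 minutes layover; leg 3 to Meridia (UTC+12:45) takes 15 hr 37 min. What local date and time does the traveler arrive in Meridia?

00:13 on Nov 24

Convert departure to UTC: 22:00 + 3:30 = 01:30 UTC on Nov 22.
Add 1 hour and 15 minutes leg 1 → 02:45 UTC.
Add 4 hours and 23 minutes layover in Dhaka → 07:08 UTC.
Add 8 hours 38 minutes leg 2 → 15:46 UTC.
Add 4 hours and 5 minutes layover in Tehran → 19:51 UTC.
Add 15 hours 37 minutes leg 3 → 11:28 UTC (Nov 23).
Meridia is UTC+12:45, so local arrival = 11:28 + 12:45 = 00:13 on Nov 24.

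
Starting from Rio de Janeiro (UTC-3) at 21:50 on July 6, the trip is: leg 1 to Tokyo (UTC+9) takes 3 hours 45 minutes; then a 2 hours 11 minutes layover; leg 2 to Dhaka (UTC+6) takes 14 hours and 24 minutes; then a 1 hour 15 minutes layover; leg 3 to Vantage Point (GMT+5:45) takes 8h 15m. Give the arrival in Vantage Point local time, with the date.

Convert departure to UTC: 21:50 + 3:00 = 00:50 UTC on Jul 7.
Add 3 hours 45 minutes leg 1 → 04:35 UTC.
Add 2 hours and 11 minutes layover in Tokyo → 06:46 UTC.
Add 14 hours and 24 minutes leg 2 → 21:10 UTC.
Add 1 hour 15 minutes layover in Dhaka → 22:25 UTC.
Add 8 hours and 15 minutes leg 3 → 06:40 UTC (Jul 8).
Vantage Point is UTC+5:45, so local arrival = 06:40 + 5:45 = 12:25 on Jul 8.

12:25 on Jul 8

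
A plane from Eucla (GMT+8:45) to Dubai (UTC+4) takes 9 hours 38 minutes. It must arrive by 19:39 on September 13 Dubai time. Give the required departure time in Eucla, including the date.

14:46 on Sep 13

Target arrival in UTC: 19:39 − 4:00 = 15:39 on Sep 13.
Subtract 9 hours and 38 minutes → departure 06:01 UTC on Sep 13.
Eucla is UTC+8:45: 06:01 + 8:45 = 14:46 on Sep 13.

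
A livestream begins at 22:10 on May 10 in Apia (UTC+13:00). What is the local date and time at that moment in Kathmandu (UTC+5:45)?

In UTC: 22:10 − 13:00 = 09:10 on May 10.
Kathmandu is UTC+5:45: 09:10 + 5:45 = 14:55 on May 10.

14:55 on May 10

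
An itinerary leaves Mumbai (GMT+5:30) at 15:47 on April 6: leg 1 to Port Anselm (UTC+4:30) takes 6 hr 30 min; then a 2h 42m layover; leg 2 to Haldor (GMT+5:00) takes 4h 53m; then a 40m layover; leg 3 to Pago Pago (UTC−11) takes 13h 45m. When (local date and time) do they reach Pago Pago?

03:47 on April 7

Convert departure to UTC: 15:47 − 5:30 = 10:17 UTC on Apr 6.
Add 6 hours and 30 minutes leg 1 → 16:47 UTC.
Add 2 hours and 42 minutes layover in Port Anselm → 19:29 UTC.
Add 4 hours 53 minutes leg 2 → 00:22 UTC (Apr 7).
Add 40 minutes layover in Haldor → 01:02 UTC.
Add 13 hours 45 minutes leg 3 → 14:47 UTC.
Pago Pago is UTC−11:00, so local arrival = 14:47 − 11:00 = 03:47 on Apr 7.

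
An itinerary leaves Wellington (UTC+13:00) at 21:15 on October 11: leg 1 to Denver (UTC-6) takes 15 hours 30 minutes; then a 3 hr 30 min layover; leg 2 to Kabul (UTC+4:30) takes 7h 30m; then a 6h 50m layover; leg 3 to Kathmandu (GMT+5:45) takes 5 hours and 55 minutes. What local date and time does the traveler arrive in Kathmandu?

05:15 on Oct 13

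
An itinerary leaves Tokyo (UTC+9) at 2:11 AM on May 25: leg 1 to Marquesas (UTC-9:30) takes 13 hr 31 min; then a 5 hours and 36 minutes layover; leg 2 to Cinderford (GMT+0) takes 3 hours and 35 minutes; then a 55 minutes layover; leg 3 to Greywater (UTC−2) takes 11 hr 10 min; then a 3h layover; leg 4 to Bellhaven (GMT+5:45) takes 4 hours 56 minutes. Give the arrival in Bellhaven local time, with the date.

Convert departure to UTC: 2:11 AM − 9:00 = 5:11 PM UTC on May 24.
Add 13 hours and 31 minutes leg 1 → 6:42 AM UTC (May 25).
Add 5 hours and 36 minutes layover in Marquesas → 12:18 PM UTC.
Add 3 hours and 35 minutes leg 2 → 3:53 PM UTC.
Add 55 minutes layover in Cinderford → 4:48 PM UTC.
Add 11 hours and 10 minutes leg 3 → 3:58 AM UTC (May 26).
Add 3 hours layover in Greywater → 6:58 AM UTC.
Add 4 hours 56 minutes leg 4 → 11:54 AM UTC.
Bellhaven is UTC+5:45, so local arrival = 11:54 AM + 5:45 = 5:39 PM on May 26.

5:39 PM on May 26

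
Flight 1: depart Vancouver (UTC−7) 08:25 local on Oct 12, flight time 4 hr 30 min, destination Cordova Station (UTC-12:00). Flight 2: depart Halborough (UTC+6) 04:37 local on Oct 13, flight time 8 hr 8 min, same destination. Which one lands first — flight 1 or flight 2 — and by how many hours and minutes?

the first, by 10 hours 50 minutes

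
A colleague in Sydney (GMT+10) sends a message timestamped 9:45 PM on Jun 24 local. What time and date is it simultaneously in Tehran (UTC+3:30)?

In UTC: 9:45 PM − 10:00 = 11:45 AM on Jun 24.
Tehran is UTC+3:30: 11:45 AM + 3:30 = 3:15 PM on Jun 24.

3:15 PM on June 24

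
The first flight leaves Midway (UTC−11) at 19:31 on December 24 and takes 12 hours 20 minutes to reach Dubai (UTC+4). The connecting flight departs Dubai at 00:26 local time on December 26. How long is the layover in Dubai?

1 hour 35 minutes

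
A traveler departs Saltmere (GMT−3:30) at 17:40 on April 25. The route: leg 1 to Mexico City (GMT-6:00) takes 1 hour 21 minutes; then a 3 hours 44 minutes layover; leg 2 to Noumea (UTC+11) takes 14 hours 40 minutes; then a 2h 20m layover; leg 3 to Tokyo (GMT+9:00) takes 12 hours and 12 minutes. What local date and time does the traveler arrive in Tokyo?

16:27 on April 27

Convert departure to UTC: 17:40 + 3:30 = 21:10 UTC on Apr 25.
Add 1 hour 21 minutes leg 1 → 22:31 UTC.
Add 3 hours 44 minutes layover in Mexico City → 02:15 UTC (Apr 26).
Add 14 hours and 40 minutes leg 2 → 16:55 UTC.
Add 2 hours 20 minutes layover in Noumea → 19:15 UTC.
Add 12 hours and 12 minutes leg 3 → 07:27 UTC (Apr 27).
Tokyo is UTC+9:00, so local arrival = 07:27 + 9:00 = 16:27 on Apr 27.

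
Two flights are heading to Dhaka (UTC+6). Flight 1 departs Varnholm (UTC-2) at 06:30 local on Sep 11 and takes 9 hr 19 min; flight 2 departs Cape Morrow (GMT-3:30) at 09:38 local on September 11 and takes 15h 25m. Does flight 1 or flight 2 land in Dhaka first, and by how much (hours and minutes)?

the first, by 10 hours 44 minutes

Flight 1 in UTC: 06:30 + 2:00 = 08:30 on Sep 11.
+9 hours 19 minutes → arrive 17:49 UTC on Sep 11.
Flight 2 in UTC: 09:38 + 3:30 = 13:08 on Sep 11.
+15 hours 25 minutes → arrive 04:33 UTC on Sep 12.
Flight 1 lands earlier by 10 hours 44 minutes.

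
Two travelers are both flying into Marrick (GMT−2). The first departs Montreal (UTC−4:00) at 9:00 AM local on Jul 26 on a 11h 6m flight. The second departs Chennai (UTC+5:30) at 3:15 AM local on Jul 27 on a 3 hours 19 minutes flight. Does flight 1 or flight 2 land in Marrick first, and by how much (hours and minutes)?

the first, by 58 minutes

Flight 1 in UTC: 9:00 AM + 4:00 = 1:00 PM on Jul 26.
+11 hours and 6 minutes → arrive 12:06 AM UTC on Jul 27.
Flight 2 in UTC: 3:15 AM − 5:30 = 9:45 PM on Jul 26.
+3 hours 19 minutes → arrive 1:04 AM UTC on Jul 27.
Flight 1 lands earlier by 58 minutes.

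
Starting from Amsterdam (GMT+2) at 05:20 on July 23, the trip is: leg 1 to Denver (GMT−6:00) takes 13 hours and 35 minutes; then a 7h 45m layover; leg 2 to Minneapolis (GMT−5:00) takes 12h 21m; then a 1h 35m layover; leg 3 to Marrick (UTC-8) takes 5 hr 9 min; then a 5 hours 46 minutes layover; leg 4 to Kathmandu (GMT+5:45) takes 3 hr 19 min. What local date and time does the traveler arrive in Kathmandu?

Convert departure to UTC: 05:20 − 2:00 = 03:20 UTC on Jul 23.
Add 13 hours and 35 minutes leg 1 → 16:55 UTC.
Add 7 hours 45 minutes layover in Denver → 00:40 UTC (Jul 24).
Add 12 hours 21 minutes leg 2 → 13:01 UTC.
Add 1 hour 35 minutes layover in Minneapolis → 14:36 UTC.
Add 5 hours 9 minutes leg 3 → 19:45 UTC.
Add 5 hours 46 minutes layover in Marrick → 01:31 UTC (Jul 25).
Add 3 hours 19 minutes leg 4 → 04:50 UTC.
Kathmandu is UTC+5:45, so local arrival = 04:50 + 5:45 = 10:35 on Jul 25.

10:35 on July 25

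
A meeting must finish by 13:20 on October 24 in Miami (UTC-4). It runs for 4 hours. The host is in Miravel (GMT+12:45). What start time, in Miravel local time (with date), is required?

02:05 on October 25

Target end time in UTC: 13:20 + 4:00 = 17:20 on Oct 24.
Subtract 4 hours → start 13:20 UTC on Oct 24.
Miravel is UTC+12:45: 13:20 + 12:45 = 02:05 on Oct 25.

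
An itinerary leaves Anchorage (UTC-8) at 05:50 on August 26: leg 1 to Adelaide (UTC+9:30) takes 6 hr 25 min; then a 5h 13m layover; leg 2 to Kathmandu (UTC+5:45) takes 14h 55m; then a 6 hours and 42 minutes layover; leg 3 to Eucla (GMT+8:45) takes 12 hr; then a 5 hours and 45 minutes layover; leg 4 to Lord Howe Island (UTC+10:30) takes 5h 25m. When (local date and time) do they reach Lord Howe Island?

08:45 on August 29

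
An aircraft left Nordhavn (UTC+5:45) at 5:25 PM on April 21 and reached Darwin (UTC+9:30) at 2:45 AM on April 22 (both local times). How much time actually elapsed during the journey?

5 hours 35 minutes

Departure in UTC: 5:25 PM − 5:45 = 11:40 AM on Apr 21.
Arrival in UTC: 2:45 AM − 9:30 = 5:15 PM on Apr 21.
Elapsed = 5:15 PM − 11:40 AM = 5 hours 35 minutes.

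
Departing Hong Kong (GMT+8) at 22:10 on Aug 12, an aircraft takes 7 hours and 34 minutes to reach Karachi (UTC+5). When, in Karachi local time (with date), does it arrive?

Convert departure to UTC: 22:10 − 8:00 = 14:10 UTC on Aug 12.
Add 7 hours 34 minutes travel time → 21:44 UTC.
Karachi is UTC+5:00, so local arrival = 21:44 + 5:00 = 02:44 on Aug 13.

02:44 on Aug 13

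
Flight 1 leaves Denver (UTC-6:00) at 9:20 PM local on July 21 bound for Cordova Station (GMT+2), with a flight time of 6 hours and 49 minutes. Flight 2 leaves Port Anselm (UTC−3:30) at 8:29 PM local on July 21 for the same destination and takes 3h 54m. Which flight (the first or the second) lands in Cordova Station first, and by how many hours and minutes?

the second, by 6 hours 16 minutes

Flight 1 in UTC: 9:20 PM + 6:00 = 3:20 AM on Jul 22.
+6 hours and 49 minutes → arrive 10:09 AM UTC on Jul 22.
Flight 2 in UTC: 8:29 PM + 3:30 = 11:59 PM on Jul 21.
+3 hours 54 minutes → arrive 3:53 AM UTC on Jul 22.
Flight 2 lands earlier by 6 hours 16 minutes.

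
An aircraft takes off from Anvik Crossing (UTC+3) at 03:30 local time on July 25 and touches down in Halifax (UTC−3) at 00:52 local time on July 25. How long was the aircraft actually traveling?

3 hours 22 minutes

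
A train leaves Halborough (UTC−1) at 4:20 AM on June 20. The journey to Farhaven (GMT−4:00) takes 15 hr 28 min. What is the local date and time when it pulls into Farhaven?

4:48 PM on June 20

Convert departure to UTC: 4:20 AM + 1:00 = 5:20 AM UTC on Jun 20.
Add 15 hours 28 minutes travel time → 8:48 PM UTC.
Farhaven is UTC−4:00, so local arrival = 8:48 PM − 4:00 = 4:48 PM on Jun 20.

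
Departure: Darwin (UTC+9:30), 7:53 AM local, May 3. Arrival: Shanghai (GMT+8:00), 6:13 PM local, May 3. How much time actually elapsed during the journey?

Departure in UTC: 7:53 AM − 9:30 = 10:23 PM on May 2.
Arrival in UTC: 6:13 PM − 8:00 = 10:13 AM on May 3.
Elapsed = 10:13 AM − 10:23 PM (+1 day) = 11 hours 50 minutes.

11 hours 50 minutes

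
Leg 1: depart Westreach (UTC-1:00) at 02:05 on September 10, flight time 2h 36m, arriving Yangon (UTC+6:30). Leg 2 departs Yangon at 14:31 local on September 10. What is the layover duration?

2 hours 20 minutes

Convert departure to UTC: 02:05 + 1:00 = 03:05 UTC on Sep 10.
Add 2 hours and 36 minutes flight time → 05:41 UTC.
Yangon is UTC+6:30, so local arrival = 05:41 + 6:30 = 12:11 on Sep 10.
Layover = 14:31 − 12:11 = 2 hours 20 minutes.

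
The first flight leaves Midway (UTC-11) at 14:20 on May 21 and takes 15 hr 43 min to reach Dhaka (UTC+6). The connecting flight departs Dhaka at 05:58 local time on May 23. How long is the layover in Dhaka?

6 hours 55 minutes

Convert departure to UTC: 14:20 + 11:00 = 01:20 UTC on May 22.
Add 15 hours 43 minutes flight time → 17:03 UTC.
Dhaka is UTC+6:00, so local arrival = 17:03 + 6:00 = 23:03 on May 22.
Layover = 05:58 − 23:03 (+1 day) = 6 hours 55 minutes.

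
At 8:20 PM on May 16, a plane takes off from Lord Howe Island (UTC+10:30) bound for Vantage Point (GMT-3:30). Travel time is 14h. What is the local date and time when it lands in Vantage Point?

Convert departure to UTC: 8:20 PM − 10:30 = 9:50 AM UTC on May 16.
Add 14 hours travel time → 11:50 PM UTC.
Vantage Point is UTC−3:30, so local arrival = 11:50 PM − 3:30 = 8:20 PM on May 16.

8:20 PM on May 16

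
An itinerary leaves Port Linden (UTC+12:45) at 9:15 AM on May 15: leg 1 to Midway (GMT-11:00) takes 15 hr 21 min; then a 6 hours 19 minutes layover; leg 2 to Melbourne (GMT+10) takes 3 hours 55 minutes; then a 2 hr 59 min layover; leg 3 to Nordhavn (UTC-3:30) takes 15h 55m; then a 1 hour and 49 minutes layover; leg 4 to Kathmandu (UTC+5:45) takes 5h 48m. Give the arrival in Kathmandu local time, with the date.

Convert departure to UTC: 9:15 AM − 12:45 = 8:30 PM UTC on May 14.
Add 15 hours and 21 minutes leg 1 → 11:51 AM UTC (May 15).
Add 6 hours 19 minutes layover in Midway → 6:10 PM UTC.
Add 3 hours 55 minutes leg 2 → 10:05 PM UTC.
Add 2 hours 59 minutes layover in Melbourne → 1:04 AM UTC (May 16).
Add 15 hours 55 minutes leg 3 → 4:59 PM UTC.
Add 1 hour and 49 minutes layover in Nordhavn → 6:48 PM UTC.
Add 5 hours 48 minutes leg 4 → 12:36 AM UTC (May 17).
Kathmandu is UTC+5:45, so local arrival = 12:36 AM + 5:45 = 6:21 AM on May 17.

6:21 AM on May 17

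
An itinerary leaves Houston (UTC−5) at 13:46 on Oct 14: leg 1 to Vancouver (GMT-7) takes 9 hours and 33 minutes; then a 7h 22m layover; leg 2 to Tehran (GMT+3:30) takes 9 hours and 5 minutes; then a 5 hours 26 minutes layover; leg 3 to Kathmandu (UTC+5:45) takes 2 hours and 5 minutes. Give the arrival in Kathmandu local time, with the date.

Convert departure to UTC: 13:46 + 5:00 = 18:46 UTC on Oct 14.
Add 9 hours 33 minutes leg 1 → 04:19 UTC (Oct 15).
Add 7 hours and 22 minutes layover in Vancouver → 11:41 UTC.
Add 9 hours 5 minutes leg 2 → 20:46 UTC.
Add 5 hours and 26 minutes layover in Tehran → 02:12 UTC (Oct 16).
Add 2 hours and 5 minutes leg 3 → 04:17 UTC.
Kathmandu is UTC+5:45, so local arrival = 04:17 + 5:45 = 10:02 on Oct 16.

10:02 on Oct 16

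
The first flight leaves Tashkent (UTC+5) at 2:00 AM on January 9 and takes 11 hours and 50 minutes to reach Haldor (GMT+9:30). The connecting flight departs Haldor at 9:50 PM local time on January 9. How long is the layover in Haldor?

Convert departure to UTC: 2:00 AM − 5:00 = 9:00 PM UTC on Jan 8.
Add 11 hours and 50 minutes flight time → 8:50 AM UTC (Jan 9).
Haldor is UTC+9:30, so local arrival = 8:50 AM + 9:30 = 6:20 PM on Jan 9.
Layover = 9:50 PM − 6:20 PM = 3 hours 30 minutes.

3 hours 30 minutes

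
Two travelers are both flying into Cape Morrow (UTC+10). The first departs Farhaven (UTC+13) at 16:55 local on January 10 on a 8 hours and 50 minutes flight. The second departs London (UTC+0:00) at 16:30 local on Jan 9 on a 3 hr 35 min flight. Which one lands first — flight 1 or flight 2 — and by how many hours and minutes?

the second, by 16 hours 40 minutes

Flight 1 in UTC: 16:55 − 13:00 = 03:55 on Jan 10.
+8 hours and 50 minutes → arrive 12:45 UTC on Jan 10.
Flight 2 departs at 16:30 UTC (Jan 9).
+3 hours and 35 minutes → arrive 20:05 UTC on Jan 9.
Flight 2 lands earlier by 16 hours 40 minutes.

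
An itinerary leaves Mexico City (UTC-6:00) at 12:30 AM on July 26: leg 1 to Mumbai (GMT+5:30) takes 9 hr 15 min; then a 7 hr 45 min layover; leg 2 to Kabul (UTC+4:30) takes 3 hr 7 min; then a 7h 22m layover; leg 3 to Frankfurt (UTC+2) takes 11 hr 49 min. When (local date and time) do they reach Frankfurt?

11:48 PM on July 27

Convert departure to UTC: 12:30 AM + 6:00 = 6:30 AM UTC on Jul 26.
Add 9 hours and 15 minutes leg 1 → 3:45 PM UTC.
Add 7 hours 45 minutes layover in Mumbai → 11:30 PM UTC.
Add 3 hours and 7 minutes leg 2 → 2:37 AM UTC (Jul 27).
Add 7 hours 22 minutes layover in Kabul → 9:59 AM UTC.
Add 11 hours and 49 minutes leg 3 → 9:48 PM UTC.
Frankfurt is UTC+2:00, so local arrival = 9:48 PM + 2:00 = 11:48 PM on Jul 27.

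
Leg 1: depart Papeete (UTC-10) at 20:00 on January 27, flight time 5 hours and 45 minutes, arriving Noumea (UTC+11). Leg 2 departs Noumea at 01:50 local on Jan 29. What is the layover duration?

3 hours 5 minutes

Convert departure to UTC: 20:00 + 10:00 = 06:00 UTC on Jan 28.
Add 5 hours 45 minutes flight time → 11:45 UTC.
Noumea is UTC+11:00, so local arrival = 11:45 + 11:00 = 22:45 on Jan 28.
Layover = 01:50 − 22:45 (+1 day) = 3 hours 5 minutes.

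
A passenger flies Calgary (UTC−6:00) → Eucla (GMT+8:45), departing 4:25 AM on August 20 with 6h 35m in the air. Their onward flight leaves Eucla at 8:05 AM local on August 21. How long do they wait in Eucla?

6 hours 20 minutes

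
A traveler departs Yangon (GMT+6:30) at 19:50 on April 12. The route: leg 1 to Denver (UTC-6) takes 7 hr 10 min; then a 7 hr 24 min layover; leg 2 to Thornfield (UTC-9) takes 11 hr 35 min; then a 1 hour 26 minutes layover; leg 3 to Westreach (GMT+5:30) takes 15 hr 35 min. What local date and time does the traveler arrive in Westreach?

Convert departure to UTC: 19:50 − 6:30 = 13:20 UTC on Apr 12.
Add 7 hours and 10 minutes leg 1 → 20:30 UTC.
Add 7 hours and 24 minutes layover in Denver → 03:54 UTC (Apr 13).
Add 11 hours and 35 minutes leg 2 → 15:29 UTC.
Add 1 hour 26 minutes layover in Thornfield → 16:55 UTC.
Add 15 hours and 35 minutes leg 3 → 08:30 UTC (Apr 14).
Westreach is UTC+5:30, so local arrival = 08:30 + 5:30 = 14:00 on Apr 14.

14:00 on April 14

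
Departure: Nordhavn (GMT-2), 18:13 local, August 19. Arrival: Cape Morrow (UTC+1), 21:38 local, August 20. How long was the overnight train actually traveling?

Departure in UTC: 18:13 + 2:00 = 20:13 on Aug 19.
Arrival in UTC: 21:38 − 1:00 = 20:38 on Aug 20.
Elapsed = 20:38 − 20:13 (+1 day) = 24 hours 25 minutes.

24 hours 25 minutes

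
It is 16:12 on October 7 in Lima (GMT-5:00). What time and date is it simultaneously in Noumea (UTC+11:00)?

Noumea is 16:00 ahead of Lima.
Shift by the zone difference: 16:12 + 16:00 = 08:12 on Oct 8 in Noumea.

08:12 on October 8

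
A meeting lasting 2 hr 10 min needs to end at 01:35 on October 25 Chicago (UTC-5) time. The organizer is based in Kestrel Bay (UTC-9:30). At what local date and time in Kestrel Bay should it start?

Target end time in UTC: 01:35 + 5:00 = 06:35 on Oct 25.
Subtract 2 hours and 10 minutes → start 04:25 UTC on Oct 25.
Kestrel Bay is UTC−9:30: 04:25 − 9:30 = 18:55 on Oct 24.

18:55 on October 24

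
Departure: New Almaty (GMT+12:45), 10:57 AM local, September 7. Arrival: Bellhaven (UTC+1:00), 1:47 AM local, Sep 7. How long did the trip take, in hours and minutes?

Departure in UTC: 10:57 AM − 12:45 = 10:12 PM on Sep 6.
Arrival in UTC: 1:47 AM − 1:00 = 12:47 AM on Sep 7.
Elapsed = 12:47 AM − 10:12 PM (+1 day) = 2 hours 35 minutes.

2 hours 35 minutes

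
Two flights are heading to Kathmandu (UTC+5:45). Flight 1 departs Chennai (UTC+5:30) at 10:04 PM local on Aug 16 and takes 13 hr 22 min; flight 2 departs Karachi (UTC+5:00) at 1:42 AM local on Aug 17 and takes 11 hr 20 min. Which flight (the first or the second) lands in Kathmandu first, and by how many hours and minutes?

the first, by 2 hours 6 minutes

Flight 1 in UTC: 10:04 PM − 5:30 = 4:34 PM on Aug 16.
+13 hours 22 minutes → arrive 5:56 AM UTC on Aug 17.
Flight 2 in UTC: 1:42 AM − 5:00 = 8:42 PM on Aug 16.
+11 hours 20 minutes → arrive 8:02 AM UTC on Aug 17.
Flight 1 lands earlier by 2 hours 6 minutes.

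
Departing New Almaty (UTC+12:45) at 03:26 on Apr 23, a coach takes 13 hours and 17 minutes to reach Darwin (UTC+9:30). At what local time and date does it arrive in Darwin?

13:28 on April 23

Convert departure to UTC: 03:26 − 12:45 = 14:41 UTC on Apr 22.
Add 13 hours 17 minutes travel time → 03:58 UTC (Apr 23).
Darwin is UTC+9:30, so local arrival = 03:58 + 9:30 = 13:28 on Apr 23.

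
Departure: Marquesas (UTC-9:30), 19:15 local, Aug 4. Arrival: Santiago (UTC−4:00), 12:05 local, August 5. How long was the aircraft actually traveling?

11 hours 20 minutes

Departure in UTC: 19:15 + 9:30 = 04:45 on Aug 5.
Arrival in UTC: 12:05 + 4:00 = 16:05 on Aug 5.
Elapsed = 16:05 − 04:45 = 11 hours 20 minutes.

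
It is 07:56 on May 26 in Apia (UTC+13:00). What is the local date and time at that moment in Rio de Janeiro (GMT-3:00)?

Rio de Janeiro is 16:00 behind Apia.
Shift by the zone difference: 07:56 − 16:00 = 15:56 on May 25 in Rio de Janeiro.

15:56 on May 25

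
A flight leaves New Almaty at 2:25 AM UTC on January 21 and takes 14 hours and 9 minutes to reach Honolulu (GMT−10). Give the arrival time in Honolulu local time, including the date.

6:34 AM on January 21

Departure is given in UTC: 2:25 AM on Jan 21.
Add 14 hours 9 minutes → 4:34 PM UTC.
Honolulu is UTC−10:00: 4:34 PM − 10:00 = 6:34 AM on Jan 21.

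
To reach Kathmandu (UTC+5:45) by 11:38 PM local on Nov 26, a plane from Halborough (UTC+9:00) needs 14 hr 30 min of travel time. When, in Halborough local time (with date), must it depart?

Target arrival in UTC: 11:38 PM − 5:45 = 5:53 PM on Nov 26.
Subtract 14 hours 30 minutes → departure 3:23 AM UTC on Nov 26.
Halborough is UTC+9:00: 3:23 AM + 9:00 = 12:23 PM on Nov 26.

12:23 PM on Nov 26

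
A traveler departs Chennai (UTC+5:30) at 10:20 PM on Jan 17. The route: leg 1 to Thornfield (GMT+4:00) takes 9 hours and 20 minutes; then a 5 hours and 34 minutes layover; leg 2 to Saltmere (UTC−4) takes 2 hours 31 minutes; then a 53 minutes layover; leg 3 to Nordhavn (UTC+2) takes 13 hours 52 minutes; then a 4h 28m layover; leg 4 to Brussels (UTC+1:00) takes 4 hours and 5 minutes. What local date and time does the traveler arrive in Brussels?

10:33 AM on January 19

Convert departure to UTC: 10:20 PM − 5:30 = 4:50 PM UTC on Jan 17.
Add 9 hours 20 minutes leg 1 → 2:10 AM UTC (Jan 18).
Add 5 hours and 34 minutes layover in Thornfield → 7:44 AM UTC.
Add 2 hours and 31 minutes leg 2 → 10:15 AM UTC.
Add 53 minutes layover in Saltmere → 11:08 AM UTC.
Add 13 hours 52 minutes leg 3 → 1:00 AM UTC (Jan 19).
Add 4 hours and 28 minutes layover in Nordhavn → 5:28 AM UTC.
Add 4 hours and 5 minutes leg 4 → 9:33 AM UTC.
Brussels is UTC+1:00, so local arrival = 9:33 AM + 1:00 = 10:33 AM on Jan 19.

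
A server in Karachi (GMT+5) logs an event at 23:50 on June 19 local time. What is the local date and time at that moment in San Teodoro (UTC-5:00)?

13:50 on June 19

In UTC: 23:50 − 5:00 = 18:50 on Jun 19.
San Teodoro is UTC−5:00: 18:50 − 5:00 = 13:50 on Jun 19.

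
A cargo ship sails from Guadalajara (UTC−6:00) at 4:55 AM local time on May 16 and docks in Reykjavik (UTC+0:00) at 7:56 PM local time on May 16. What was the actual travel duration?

Departure in UTC: 4:55 AM + 6:00 = 10:55 AM on May 16.
Arrival is already UTC: 7:56 PM on May 16.
Elapsed = 7:56 PM − 10:55 AM = 9 hours 1 minute.

9 hours 1 minute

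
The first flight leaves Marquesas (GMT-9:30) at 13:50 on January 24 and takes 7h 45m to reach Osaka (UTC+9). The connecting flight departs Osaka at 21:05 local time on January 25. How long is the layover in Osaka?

Convert departure to UTC: 13:50 + 9:30 = 23:20 UTC on Jan 24.
Add 7 hours and 45 minutes flight time → 07:05 UTC (Jan 25).
Osaka is UTC+9:00, so local arrival = 07:05 + 9:00 = 16:05 on Jan 25.
Layover = 21:05 − 16:05 = 5 hours.

5 hours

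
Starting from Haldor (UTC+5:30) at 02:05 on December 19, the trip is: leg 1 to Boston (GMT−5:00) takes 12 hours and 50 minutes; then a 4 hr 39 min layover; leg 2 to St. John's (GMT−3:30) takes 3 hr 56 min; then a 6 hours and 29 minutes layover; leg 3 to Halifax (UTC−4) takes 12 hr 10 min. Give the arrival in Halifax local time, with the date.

08:39 on December 20

Convert departure to UTC: 02:05 − 5:30 = 20:35 UTC on Dec 18.
Add 12 hours and 50 minutes leg 1 → 09:25 UTC (Dec 19).
Add 4 hours and 39 minutes layover in Boston → 14:04 UTC.
Add 3 hours and 56 minutes leg 2 → 18:00 UTC.
Add 6 hours and 29 minutes layover in St. John's → 00:29 UTC (Dec 20).
Add 12 hours 10 minutes leg 3 → 12:39 UTC.
Halifax is UTC−4:00, so local arrival = 12:39 − 4:00 = 08:39 on Dec 20.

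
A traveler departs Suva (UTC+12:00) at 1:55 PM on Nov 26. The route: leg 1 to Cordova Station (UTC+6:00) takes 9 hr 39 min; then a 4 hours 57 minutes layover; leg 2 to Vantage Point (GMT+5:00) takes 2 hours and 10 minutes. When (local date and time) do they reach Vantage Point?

11:41 PM on Nov 26

Convert departure to UTC: 1:55 PM − 12:00 = 1:55 AM UTC on Nov 26.
Add 9 hours and 39 minutes leg 1 → 11:34 AM UTC.
Add 4 hours and 57 minutes layover in Cordova Station → 4:31 PM UTC.
Add 2 hours and 10 minutes leg 2 → 6:41 PM UTC.
Vantage Point is UTC+5:00, so local arrival = 6:41 PM + 5:00 = 11:41 PM on Nov 26.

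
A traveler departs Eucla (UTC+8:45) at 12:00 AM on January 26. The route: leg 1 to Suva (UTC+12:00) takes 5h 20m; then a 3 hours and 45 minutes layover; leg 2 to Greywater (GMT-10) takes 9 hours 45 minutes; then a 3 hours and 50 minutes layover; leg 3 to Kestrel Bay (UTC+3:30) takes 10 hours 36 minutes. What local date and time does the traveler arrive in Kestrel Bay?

Convert departure to UTC: 12:00 AM − 8:45 = 3:15 PM UTC on Jan 25.
Add 5 hours and 20 minutes leg 1 → 8:35 PM UTC.
Add 3 hours and 45 minutes layover in Suva → 12:20 AM UTC (Jan 26).
Add 9 hours and 45 minutes leg 2 → 10:05 AM UTC.
Add 3 hours 50 minutes layover in Greywater → 1:55 PM UTC.
Add 10 hours and 36 minutes leg 3 → 12:31 AM UTC (Jan 27).
Kestrel Bay is UTC+3:30, so local arrival = 12:31 AM + 3:30 = 4:01 AM on Jan 27.

4:01 AM on January 27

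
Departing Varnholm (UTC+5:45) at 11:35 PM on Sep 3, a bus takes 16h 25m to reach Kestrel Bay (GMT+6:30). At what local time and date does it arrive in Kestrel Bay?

Kestrel Bay is 0:45 ahead of Varnholm.
After 16 hours and 25 minutes it is 4:00 PM (Sep 4) in Varnholm.
Shift by the zone difference: 4:00 PM + 0:45 = 4:45 PM on Sep 4 in Kestrel Bay.

4:45 PM on Sep 4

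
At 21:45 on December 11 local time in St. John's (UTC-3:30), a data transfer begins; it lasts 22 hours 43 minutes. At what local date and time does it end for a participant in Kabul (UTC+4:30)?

04:28 on December 13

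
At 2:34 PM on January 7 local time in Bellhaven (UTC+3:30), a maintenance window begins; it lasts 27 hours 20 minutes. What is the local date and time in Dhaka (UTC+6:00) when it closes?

8:24 PM on Jan 8

Convert start to UTC: 2:34 PM − 3:30 = 11:04 AM UTC on Jan 7.
Add 27 hours 20 minutes duration → 2:24 PM UTC (Jan 8).
Dhaka is UTC+6:00, so local end time = 2:24 PM + 6:00 = 8:24 PM on Jan 8.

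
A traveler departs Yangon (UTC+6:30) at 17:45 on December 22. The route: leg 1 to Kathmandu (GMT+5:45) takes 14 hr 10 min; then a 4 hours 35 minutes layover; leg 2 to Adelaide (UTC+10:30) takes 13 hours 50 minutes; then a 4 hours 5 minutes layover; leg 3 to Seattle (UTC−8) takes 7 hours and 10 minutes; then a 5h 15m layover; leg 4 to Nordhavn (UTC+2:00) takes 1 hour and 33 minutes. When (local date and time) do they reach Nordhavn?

15:53 on December 24

Convert departure to UTC: 17:45 − 6:30 = 11:15 UTC on Dec 22.
Add 14 hours and 10 minutes leg 1 → 01:25 UTC (Dec 23).
Add 4 hours 35 minutes layover in Kathmandu → 06:00 UTC.
Add 13 hours 50 minutes leg 2 → 19:50 UTC.
Add 4 hours 5 minutes layover in Adelaide → 23:55 UTC.
Add 7 hours 10 minutes leg 3 → 07:05 UTC (Dec 24).
Add 5 hours 15 minutes layover in Seattle → 12:20 UTC.
Add 1 hour 33 minutes leg 4 → 13:53 UTC.
Nordhavn is UTC+2:00, so local arrival = 13:53 + 2:00 = 15:53 on Dec 24.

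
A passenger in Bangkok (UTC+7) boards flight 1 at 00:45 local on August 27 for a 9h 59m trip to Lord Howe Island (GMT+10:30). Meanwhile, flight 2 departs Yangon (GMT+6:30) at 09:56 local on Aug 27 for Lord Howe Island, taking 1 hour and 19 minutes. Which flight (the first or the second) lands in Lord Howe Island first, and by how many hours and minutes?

the first, by 1 hour 1 minute

Flight 1 in UTC: 00:45 − 7:00 = 17:45 on Aug 26.
+9 hours 59 minutes → arrive 03:44 UTC on Aug 27.
Flight 2 in UTC: 09:56 − 6:30 = 03:26 on Aug 27.
+1 hour 19 minutes → arrive 04:45 UTC on Aug 27.
Flight 1 lands earlier by 1 hour 1 minute.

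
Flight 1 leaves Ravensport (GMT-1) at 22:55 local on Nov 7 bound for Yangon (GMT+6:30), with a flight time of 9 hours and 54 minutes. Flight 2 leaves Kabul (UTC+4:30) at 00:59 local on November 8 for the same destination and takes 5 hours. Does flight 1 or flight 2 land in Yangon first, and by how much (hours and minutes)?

the second, by 8 hours 20 minutes

Flight 1 in UTC: 22:55 + 1:00 = 23:55 on Nov 7.
+9 hours and 54 minutes → arrive 09:49 UTC on Nov 8.
Flight 2 in UTC: 00:59 − 4:30 = 20:29 on Nov 7.
+5 hours → arrive 01:29 UTC on Nov 8.
Flight 2 lands earlier by 8 hours 20 minutes.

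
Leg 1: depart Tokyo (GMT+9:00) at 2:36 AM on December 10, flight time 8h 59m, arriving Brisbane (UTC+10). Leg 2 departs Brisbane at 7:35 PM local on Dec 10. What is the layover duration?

Convert departure to UTC: 2:36 AM − 9:00 = 5:36 PM UTC on Dec 9.
Add 8 hours 59 minutes flight time → 2:35 AM UTC (Dec 10).
Brisbane is UTC+10:00, so local arrival = 2:35 AM + 10:00 = 12:35 PM on Dec 10.
Layover = 7:35 PM − 12:35 PM = 7 hours.

7 hours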